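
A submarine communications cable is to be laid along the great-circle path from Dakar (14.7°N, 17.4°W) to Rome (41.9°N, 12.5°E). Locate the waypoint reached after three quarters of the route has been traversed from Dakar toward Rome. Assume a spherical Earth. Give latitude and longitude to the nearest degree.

Write both endpoints as unit vectors p₁, p₂ with components (cos φ cos λ, cos φ sin λ, sin φ).
The central angle between the endpoints is δ = arccos(p₁·p₂) ≈ 0.654 rad (37.5°).
Interpolate at f = 3/4 with slerp weights a = sin((1−f)δ)/sin δ ≈ 0.268, b = sin(fδ)/sin δ ≈ 0.774.
p = a·p₁ + b·p₂ ≈ (0.810, 0.047, 0.585); φ = arcsin(p_z) ≈ 35.80°, λ = atan2(p_y, p_x) ≈ 3.35°.

≈ 36°N, 3°E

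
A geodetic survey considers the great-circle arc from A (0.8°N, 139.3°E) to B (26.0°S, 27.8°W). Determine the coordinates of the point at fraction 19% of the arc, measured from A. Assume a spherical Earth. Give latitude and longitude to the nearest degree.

≈ (25°S, 126°E)

The haversine formula gives a central angle δ ≈ 2.651 rad (151.9°) between the endpoints.
Interpolate at f = 0.19 with slerp weights a = sin((1−f)δ)/sin δ ≈ 1.780, b = sin(fδ)/sin δ ≈ 1.025.
p = a·p₁ + b·p₂ ≈ (-0.534, 0.731, -0.424); φ = arcsin(p_z) ≈ -25.11°, λ = atan2(p_y, p_x) ≈ 126.17°.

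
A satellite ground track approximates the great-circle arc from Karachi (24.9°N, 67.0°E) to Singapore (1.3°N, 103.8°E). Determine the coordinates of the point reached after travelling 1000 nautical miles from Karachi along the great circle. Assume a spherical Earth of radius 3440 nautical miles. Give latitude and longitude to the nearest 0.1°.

Convert each endpoint to a unit vector on the sphere (x = cos φ cos λ, y = cos φ sin λ, z = sin φ).
The central angle between the endpoints is δ = arccos(p₁·p₂) ≈ 0.744 rad (42.6°). The total great-circle distance is δ·R ≈ 0.744 × 3440 ≈ 2560 nmi, so the target fraction is f = 1000/2560 ≈ 0.391.
Interpolate at f ≈ 0.391 with slerp weights a = sin((1−f)δ)/sin δ ≈ 0.647, b = sin(fδ)/sin δ ≈ 0.423.
p = a·p₁ + b·p₂ ≈ (0.128, 0.951, 0.282); φ = arcsin(p_z) ≈ 16.37°, λ = atan2(p_y, p_x) ≈ 82.31°.

≈ 16.4°N, 82.3°E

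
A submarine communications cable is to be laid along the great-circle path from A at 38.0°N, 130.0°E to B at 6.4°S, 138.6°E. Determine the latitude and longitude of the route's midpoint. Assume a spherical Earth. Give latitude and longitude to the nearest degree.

≈ 16°N, 135°E

Convert each endpoint to a unit vector on the sphere (x = cos φ cos λ, y = cos φ sin λ, z = sin φ).
The central angle between the endpoints is δ = arccos(p₁·p₂) ≈ 0.787 rad (45.1°).
Interpolate at f = 1/2 with slerp weights a = sin((1−f)δ)/sin δ ≈ 0.541, b = sin(fδ)/sin δ ≈ 0.541.
p = a·p₁ + b·p₂ ≈ (-0.678, 0.683, 0.273); φ = arcsin(p_z) ≈ 15.84°, λ = atan2(p_y, p_x) ≈ 134.80°.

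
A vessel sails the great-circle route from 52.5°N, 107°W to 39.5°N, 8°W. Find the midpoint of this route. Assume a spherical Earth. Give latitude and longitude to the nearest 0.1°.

≈ 57.7°N, 49.6°W

From cos δ = sin φ₁ sin φ₂ + cos φ₁ cos φ₂ cos Δλ, the central angle is δ ≈ 1.125 rad (64.5°).
Interpolate at f = 1/2 with slerp weights a = sin((1−f)δ)/sin δ ≈ 0.591, b = sin(fδ)/sin δ ≈ 0.591.
p = a·p₁ + b·p₂ ≈ (0.346, -0.408, 0.845); φ = arcsin(p_z) ≈ 57.66°, λ = atan2(p_y, p_x) ≈ -49.63°.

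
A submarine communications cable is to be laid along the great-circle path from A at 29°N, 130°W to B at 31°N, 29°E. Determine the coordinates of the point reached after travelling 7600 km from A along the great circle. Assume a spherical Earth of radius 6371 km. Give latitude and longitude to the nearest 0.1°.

Write both endpoints as unit vectors p₁, p₂ with components (cos φ cos λ, cos φ sin λ, sin φ).
The central angle between the endpoints is δ = arccos(p₁·p₂) ≈ 2.038 rad (116.8°). The total great-circle distance is δ·R ≈ 2.038 × 6371 ≈ 12983 km, so the target fraction is f = 7600/12983 ≈ 0.585.
Interpolate at f ≈ 0.585 with slerp weights a = sin((1−f)δ)/sin δ ≈ 0.838, b = sin(fδ)/sin δ ≈ 1.041.
p = a·p₁ + b·p₂ ≈ (0.309, -0.129, 0.942); φ = arcsin(p_z) ≈ 70.42°, λ = atan2(p_y, p_x) ≈ -22.57°.

≈ 70.4°N, 22.6°W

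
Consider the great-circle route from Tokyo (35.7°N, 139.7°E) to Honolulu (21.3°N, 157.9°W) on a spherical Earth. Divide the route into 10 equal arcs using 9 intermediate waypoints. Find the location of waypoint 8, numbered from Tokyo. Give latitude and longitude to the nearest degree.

≈ (26°N, 169°W)

From cos δ = sin φ₁ sin φ₂ + cos φ₁ cos φ₂ cos Δλ, the central angle is δ ≈ 0.973 rad (55.8°).
Interpolate at f = 8/10 with slerp weights a = sin((1−f)δ)/sin δ ≈ 0.234, b = sin(fδ)/sin δ ≈ 0.849.
p = a·p₁ + b·p₂ ≈ (-0.878, -0.175, 0.445); φ = arcsin(p_z) ≈ 26.43°, λ = atan2(p_y, p_x) ≈ -168.74°.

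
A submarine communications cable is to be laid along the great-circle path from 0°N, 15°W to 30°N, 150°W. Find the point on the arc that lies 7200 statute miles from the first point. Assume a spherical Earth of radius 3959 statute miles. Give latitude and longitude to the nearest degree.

Write both endpoints as unit vectors p₁, p₂ with components (cos φ cos λ, cos φ sin λ, sin φ).
The central angle between the endpoints is δ = arccos(p₁·p₂) ≈ 2.230 rad (127.8°). The total great-circle distance is δ·R ≈ 2.230 × 3959 ≈ 8828 mi, so the target fraction is f = 7200/8828 ≈ 0.816.
Interpolate at f ≈ 0.816 with slerp weights a = sin((1−f)δ)/sin δ ≈ 0.506, b = sin(fδ)/sin δ ≈ 1.226.
p = a·p₁ + b·p₂ ≈ (-0.431, -0.662, 0.613); φ = arcsin(p_z) ≈ 37.82°, λ = atan2(p_y, p_x) ≈ -123.09°.

≈ 38°N, 123°W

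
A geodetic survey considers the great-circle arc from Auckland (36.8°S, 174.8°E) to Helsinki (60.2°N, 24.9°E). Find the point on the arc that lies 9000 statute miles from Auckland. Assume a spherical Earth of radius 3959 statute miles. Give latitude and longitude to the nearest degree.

≈ 67°N, 67°E

From cos δ = sin φ₁ sin φ₂ + cos φ₁ cos φ₂ cos Δλ, the central angle is δ ≈ 2.614 rad (149.8°). The total great-circle distance is δ·R ≈ 2.614 × 3959 ≈ 10349 mi, so the target fraction is f = 9000/10349 ≈ 0.870.
Interpolate at f ≈ 0.870 with slerp weights a = sin((1−f)δ)/sin δ ≈ 0.664, b = sin(fδ)/sin δ ≈ 1.516.
p = a·p₁ + b·p₂ ≈ (0.154, 0.365, 0.918); φ = arcsin(p_z) ≈ 66.64°, λ = atan2(p_y, p_x) ≈ 67.16°.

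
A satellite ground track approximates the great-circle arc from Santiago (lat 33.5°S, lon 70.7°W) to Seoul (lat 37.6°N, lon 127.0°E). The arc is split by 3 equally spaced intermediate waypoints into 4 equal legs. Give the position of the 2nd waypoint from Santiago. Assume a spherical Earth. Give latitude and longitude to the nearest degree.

Write both endpoints as unit vectors p₁, p₂ with components (cos φ cos λ, cos φ sin λ, sin φ).
The central angle between the endpoints is δ = arccos(p₁·p₂) ≈ 2.881 rad (165.1°).
Interpolate at f = 2/4 with slerp weights a = sin((1−f)δ)/sin δ ≈ 3.844, b = sin(fδ)/sin δ ≈ 3.844.
p = a·p₁ + b·p₂ ≈ (-0.773, -0.593, 0.224); φ = arcsin(p_z) ≈ 12.93°, λ = atan2(p_y, p_x) ≈ -142.52°.

≈ lat 13°N, lon 143°W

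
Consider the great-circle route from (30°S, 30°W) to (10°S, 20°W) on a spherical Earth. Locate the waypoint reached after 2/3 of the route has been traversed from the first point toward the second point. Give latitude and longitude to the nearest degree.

≈ (17°S, 23°W)

Write both endpoints as unit vectors p₁, p₂ with components (cos φ cos λ, cos φ sin λ, sin φ).
The central angle between the endpoints is δ = arccos(p₁·p₂) ≈ 0.385 rad (22.1°).
Interpolate at f = 2/3 with slerp weights a = sin((1−f)δ)/sin δ ≈ 0.341, b = sin(fδ)/sin δ ≈ 0.676.
p = a·p₁ + b·p₂ ≈ (0.881, -0.375, -0.288); φ = arcsin(p_z) ≈ -16.72°, λ = atan2(p_y, p_x) ≈ -23.07°.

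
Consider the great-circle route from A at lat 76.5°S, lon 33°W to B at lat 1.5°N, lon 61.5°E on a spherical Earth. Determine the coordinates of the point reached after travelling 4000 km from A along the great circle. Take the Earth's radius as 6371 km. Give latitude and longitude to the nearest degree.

≈ lat 53°S, lon 43°E

Convert each endpoint to a unit vector on the sphere (x = cos φ cos λ, y = cos φ sin λ, z = sin φ).
The central angle between the endpoints is δ = arccos(p₁·p₂) ≈ 1.615 rad (92.5°). The total great-circle distance is δ·R ≈ 1.615 × 6371 ≈ 10286 km, so the target fraction is f = 4000/10286 ≈ 0.389.
Interpolate at f ≈ 0.389 with slerp weights a = sin((1−f)δ)/sin δ ≈ 0.835, b = sin(fδ)/sin δ ≈ 0.588.
p = a·p₁ + b·p₂ ≈ (0.444, 0.410, -0.797); φ = arcsin(p_z) ≈ -52.80°, λ = atan2(p_y, p_x) ≈ 42.75°.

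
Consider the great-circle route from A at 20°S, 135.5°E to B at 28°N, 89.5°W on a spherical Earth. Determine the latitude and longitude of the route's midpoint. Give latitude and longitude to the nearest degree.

Write both endpoints as unit vectors p₁, p₂ with components (cos φ cos λ, cos φ sin λ, sin φ).
The central angle between the endpoints is δ = arccos(p₁·p₂) ≈ 2.415 rad (138.4°).
Interpolate at f = 1/2 with slerp weights a = sin((1−f)δ)/sin δ ≈ 1.407, b = sin(fδ)/sin δ ≈ 1.407.
p = a·p₁ + b·p₂ ≈ (-0.932, -0.315, 0.179); φ = arcsin(p_z) ≈ 10.33°, λ = atan2(p_y, p_x) ≈ -161.30°.

≈ 10°N, 161°W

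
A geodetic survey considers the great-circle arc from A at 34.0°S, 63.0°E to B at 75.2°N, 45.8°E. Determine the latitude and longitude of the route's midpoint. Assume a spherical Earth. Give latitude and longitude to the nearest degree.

≈ 21°N, 59°E

Convert each endpoint to a unit vector on the sphere (x = cos φ cos λ, y = cos φ sin λ, z = sin φ).
The central angle between the endpoints is δ = arccos(p₁·p₂) ≈ 1.916 rad (109.8°).
Interpolate at f = 1/2 with slerp weights a = sin((1−f)δ)/sin δ ≈ 0.869, b = sin(fδ)/sin δ ≈ 0.869.
p = a·p₁ + b·p₂ ≈ (0.482, 0.801, 0.354); φ = arcsin(p_z) ≈ 20.75°, λ = atan2(p_y, p_x) ≈ 58.97°.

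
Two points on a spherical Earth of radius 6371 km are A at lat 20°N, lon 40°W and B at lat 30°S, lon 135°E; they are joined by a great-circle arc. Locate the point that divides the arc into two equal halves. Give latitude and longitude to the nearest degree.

Write both endpoints as unit vectors p₁, p₂ with components (cos φ cos λ, cos φ sin λ, sin φ).
The central angle between the endpoints is δ = arccos(p₁·p₂) ≈ 2.950 rad (169.0°).
Interpolate at f = 1/2 with slerp weights a = sin((1−f)δ)/sin δ ≈ 5.229, b = sin(fδ)/sin δ ≈ 5.229.
p = a·p₁ + b·p₂ ≈ (0.562, 0.044, -0.826); φ = arcsin(p_z) ≈ -55.69°, λ = atan2(p_y, p_x) ≈ 4.44°.

≈ lat 56°S, lon 4°E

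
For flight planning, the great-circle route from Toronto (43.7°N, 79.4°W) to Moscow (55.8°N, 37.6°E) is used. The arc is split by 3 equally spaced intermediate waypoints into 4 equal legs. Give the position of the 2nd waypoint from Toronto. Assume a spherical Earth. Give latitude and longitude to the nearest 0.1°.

Convert each endpoint to a unit vector on the sphere (x = cos φ cos λ, y = cos φ sin λ, z = sin φ).
The central angle between the endpoints is δ = arccos(p₁·p₂) ≈ 1.173 rad (67.2°).
Interpolate at f = 2/4 with slerp weights a = sin((1−f)δ)/sin δ ≈ 0.600, b = sin(fδ)/sin δ ≈ 0.600.
p = a·p₁ + b·p₂ ≈ (0.347, -0.221, 0.911); φ = arcsin(p_z) ≈ 65.70°, λ = atan2(p_y, p_x) ≈ -32.45°.

≈ 65.7°N, 32.4°W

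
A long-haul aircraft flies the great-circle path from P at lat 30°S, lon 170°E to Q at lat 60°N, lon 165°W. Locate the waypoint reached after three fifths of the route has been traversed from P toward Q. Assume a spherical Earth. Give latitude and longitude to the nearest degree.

≈ lat 24°N, lon 179°W

Convert each endpoint to a unit vector on the sphere (x = cos φ cos λ, y = cos φ sin λ, z = sin φ).
The central angle between the endpoints is δ = arccos(p₁·p₂) ≈ 1.611 rad (92.3°).
Interpolate at f = 3/5 with slerp weights a = sin((1−f)δ)/sin δ ≈ 0.601, b = sin(fδ)/sin δ ≈ 0.824.
p = a·p₁ + b·p₂ ≈ (-0.911, -0.016, 0.413); φ = arcsin(p_z) ≈ 24.38°, λ = atan2(p_y, p_x) ≈ -178.98°.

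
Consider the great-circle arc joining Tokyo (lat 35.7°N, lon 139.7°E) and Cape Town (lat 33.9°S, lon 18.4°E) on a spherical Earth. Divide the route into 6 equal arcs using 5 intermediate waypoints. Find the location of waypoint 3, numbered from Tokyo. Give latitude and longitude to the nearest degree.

≈ lat 2°N, lon 78°E

Convert each endpoint to a unit vector on the sphere (x = cos φ cos λ, y = cos φ sin λ, z = sin φ).
The central angle between the endpoints is δ = arccos(p₁·p₂) ≈ 2.313 rad (132.5°).
Interpolate at f = 3/6 with slerp weights a = sin((1−f)δ)/sin δ ≈ 1.242, b = sin(fδ)/sin δ ≈ 1.242.
p = a·p₁ + b·p₂ ≈ (0.209, 0.977, 0.032); φ = arcsin(p_z) ≈ 1.84°, λ = atan2(p_y, p_x) ≈ 77.94°.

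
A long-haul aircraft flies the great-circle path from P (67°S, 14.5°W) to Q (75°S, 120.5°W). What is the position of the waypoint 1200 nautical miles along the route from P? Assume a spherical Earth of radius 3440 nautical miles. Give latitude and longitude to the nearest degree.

≈ (79°S, 75°W)

Write both endpoints as unit vectors p₁, p₂ with components (cos φ cos λ, cos φ sin λ, sin φ).
The central angle between the endpoints is δ = arccos(p₁·p₂) ≈ 0.533 rad (30.5°). The total great-circle distance is δ·R ≈ 0.533 × 3440 ≈ 1834 nmi, so the target fraction is f = 1200/1834 ≈ 0.654.
Interpolate at f ≈ 0.654 with slerp weights a = sin((1−f)δ)/sin δ ≈ 0.360, b = sin(fδ)/sin δ ≈ 0.673.
p = a·p₁ + b·p₂ ≈ (0.048, -0.185, -0.982); φ = arcsin(p_z) ≈ -78.97°, λ = atan2(p_y, p_x) ≈ -75.48°.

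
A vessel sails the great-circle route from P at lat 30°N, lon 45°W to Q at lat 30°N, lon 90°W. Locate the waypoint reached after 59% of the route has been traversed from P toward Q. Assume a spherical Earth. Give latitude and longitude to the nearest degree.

≈ lat 32°N, lon 72°W

Convert each endpoint to a unit vector on the sphere (x = cos φ cos λ, y = cos φ sin λ, z = sin φ).
The central angle between the endpoints is δ = arccos(p₁·p₂) ≈ 0.676 rad (38.7°).
Interpolate at f = 0.59 with slerp weights a = sin((1−f)δ)/sin δ ≈ 0.437, b = sin(fδ)/sin δ ≈ 0.621.
p = a·p₁ + b·p₂ ≈ (0.268, -0.805, 0.529); φ = arcsin(p_z) ≈ 31.94°, λ = atan2(p_y, p_x) ≈ -71.61°.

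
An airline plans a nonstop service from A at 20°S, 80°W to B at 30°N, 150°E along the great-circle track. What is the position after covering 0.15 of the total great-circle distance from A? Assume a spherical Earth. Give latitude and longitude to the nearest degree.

≈ 11°S, 99°W

The haversine formula gives a central angle δ ≈ 2.338 rad (134.0°) between the endpoints.
Interpolate at f = 0.15 with slerp weights a = sin((1−f)δ)/sin δ ≈ 1.270, b = sin(fδ)/sin δ ≈ 0.477.
p = a·p₁ + b·p₂ ≈ (-0.151, -0.969, -0.196); φ = arcsin(p_z) ≈ -11.30°, λ = atan2(p_y, p_x) ≈ -98.84°.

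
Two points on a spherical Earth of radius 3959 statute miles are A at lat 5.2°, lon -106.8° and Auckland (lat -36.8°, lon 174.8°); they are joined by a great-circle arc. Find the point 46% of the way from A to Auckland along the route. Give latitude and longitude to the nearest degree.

≈ lat -18°, lon -138°

Convert each endpoint to a unit vector on the sphere (x = cos φ cos λ, y = cos φ sin λ, z = sin φ).
The central angle between the endpoints is δ = arccos(p₁·p₂) ≈ 1.465 rad (83.9°).
Interpolate at f = 0.46 with slerp weights a = sin((1−f)δ)/sin δ ≈ 0.715, b = sin(fδ)/sin δ ≈ 0.627.
p = a·p₁ + b·p₂ ≈ (-0.706, -0.636, -0.311); φ = arcsin(p_z) ≈ -18.12°, λ = atan2(p_y, p_x) ≈ -137.99°.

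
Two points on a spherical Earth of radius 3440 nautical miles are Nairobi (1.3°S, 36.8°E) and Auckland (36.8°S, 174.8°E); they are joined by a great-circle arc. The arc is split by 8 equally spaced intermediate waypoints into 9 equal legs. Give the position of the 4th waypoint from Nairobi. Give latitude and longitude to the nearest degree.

From cos δ = sin φ₁ sin φ₂ + cos φ₁ cos φ₂ cos Δλ, the central angle is δ ≈ 2.191 rad (125.5°).
Interpolate at f = 4/9 with slerp weights a = sin((1−f)δ)/sin δ ≈ 1.153, b = sin(fδ)/sin δ ≈ 1.016.
p = a·p₁ + b·p₂ ≈ (0.112, 0.764, -0.635); φ = arcsin(p_z) ≈ -39.42°, λ = atan2(p_y, p_x) ≈ 81.63°.

≈ 39°S, 82°E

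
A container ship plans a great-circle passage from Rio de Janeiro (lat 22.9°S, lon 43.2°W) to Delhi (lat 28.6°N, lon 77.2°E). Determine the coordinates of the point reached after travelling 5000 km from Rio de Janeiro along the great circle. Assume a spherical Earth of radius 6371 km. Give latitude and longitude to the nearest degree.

From cos δ = sin φ₁ sin φ₂ + cos φ₁ cos φ₂ cos Δλ, the central angle is δ ≈ 2.209 rad (126.6°). The total great-circle distance is δ·R ≈ 2.209 × 6371 ≈ 14072 km, so the target fraction is f = 5000/14072 ≈ 0.355.
Interpolate at f ≈ 0.355 with slerp weights a = sin((1−f)δ)/sin δ ≈ 1.231, b = sin(fδ)/sin δ ≈ 0.880.
p = a·p₁ + b·p₂ ≈ (0.998, -0.023, -0.058); φ = arcsin(p_z) ≈ -3.33°, λ = atan2(p_y, p_x) ≈ -1.34°.

≈ lat 3°S, lon 1°W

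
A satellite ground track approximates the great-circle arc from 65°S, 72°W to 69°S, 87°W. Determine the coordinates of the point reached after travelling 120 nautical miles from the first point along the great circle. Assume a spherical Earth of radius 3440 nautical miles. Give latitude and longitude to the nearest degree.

Write both endpoints as unit vectors p₁, p₂ with components (cos φ cos λ, cos φ sin λ, sin φ).
The central angle between the endpoints is δ = arccos(p₁·p₂) ≈ 0.123 rad (7.1°). The total great-circle distance is δ·R ≈ 0.123 × 3440 ≈ 424 nmi, so the target fraction is f = 120/424 ≈ 0.283.
Interpolate at f ≈ 0.283 with slerp weights a = sin((1−f)δ)/sin δ ≈ 0.718, b = sin(fδ)/sin δ ≈ 0.283.
p = a·p₁ + b·p₂ ≈ (0.099, -0.390, -0.915); φ = arcsin(p_z) ≈ -66.27°, λ = atan2(p_y, p_x) ≈ -75.75°.

≈ 66°S, 76°W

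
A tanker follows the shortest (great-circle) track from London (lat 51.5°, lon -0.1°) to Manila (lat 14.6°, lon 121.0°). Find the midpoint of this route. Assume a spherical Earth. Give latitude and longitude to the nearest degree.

≈ lat 51°, lon 81°

Convert each endpoint to a unit vector on the sphere (x = cos φ cos λ, y = cos φ sin λ, z = sin φ).
The central angle between the endpoints is δ = arccos(p₁·p₂) ≈ 1.685 rad (96.5°).
Interpolate at f = 1/2 with slerp weights a = sin((1−f)δ)/sin δ ≈ 0.751, b = sin(fδ)/sin δ ≈ 0.751.
p = a·p₁ + b·p₂ ≈ (0.093, 0.622, 0.777); φ = arcsin(p_z) ≈ 51.01°, λ = atan2(p_y, p_x) ≈ 81.48°.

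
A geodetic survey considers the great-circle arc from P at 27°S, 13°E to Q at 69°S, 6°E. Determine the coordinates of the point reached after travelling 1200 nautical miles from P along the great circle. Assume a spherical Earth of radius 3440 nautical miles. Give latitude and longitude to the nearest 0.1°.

Write both endpoints as unit vectors p₁, p₂ with components (cos φ cos λ, cos φ sin λ, sin φ).
The central angle between the endpoints is δ = arccos(p₁·p₂) ≈ 0.737 rad (42.2°). The total great-circle distance is δ·R ≈ 0.737 × 3440 ≈ 2534 nmi, so the target fraction is f = 1200/2534 ≈ 0.474.
Interpolate at f ≈ 0.474 with slerp weights a = sin((1−f)δ)/sin δ ≈ 0.563, b = sin(fδ)/sin δ ≈ 0.509.
p = a·p₁ + b·p₂ ≈ (0.670, 0.132, -0.731); φ = arcsin(p_z) ≈ -46.93°, λ = atan2(p_y, p_x) ≈ 11.14°.

≈ 46.9°S, 11.1°E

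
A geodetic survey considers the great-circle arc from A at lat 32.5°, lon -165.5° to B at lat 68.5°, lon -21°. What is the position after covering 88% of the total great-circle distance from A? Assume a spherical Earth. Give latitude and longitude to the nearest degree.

Write both endpoints as unit vectors p₁, p₂ with components (cos φ cos λ, cos φ sin λ, sin φ).
The central angle between the endpoints is δ = arccos(p₁·p₂) ≈ 1.320 rad (75.6°).
Interpolate at f = 0.88 with slerp weights a = sin((1−f)δ)/sin δ ≈ 0.163, b = sin(fδ)/sin δ ≈ 0.947.
p = a·p₁ + b·p₂ ≈ (0.191, -0.159, 0.969); φ = arcsin(p_z) ≈ 75.61°, λ = atan2(p_y, p_x) ≈ -39.72°.

≈ lat 76°, lon -40°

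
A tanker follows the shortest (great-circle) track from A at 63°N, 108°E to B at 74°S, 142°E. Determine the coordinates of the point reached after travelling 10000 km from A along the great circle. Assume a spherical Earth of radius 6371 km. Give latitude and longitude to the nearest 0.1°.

≈ 26.1°S, 123.1°E

Convert each endpoint to a unit vector on the sphere (x = cos φ cos λ, y = cos φ sin λ, z = sin φ).
The central angle between the endpoints is δ = arccos(p₁·p₂) ≈ 2.423 rad (138.8°). The total great-circle distance is δ·R ≈ 2.423 × 6371 ≈ 15437 km, so the target fraction is f = 10000/15437 ≈ 0.648.
Interpolate at f ≈ 0.648 with slerp weights a = sin((1−f)δ)/sin δ ≈ 1.145, b = sin(fδ)/sin δ ≈ 1.519.
p = a·p₁ + b·p₂ ≈ (-0.491, 0.752, -0.440); φ = arcsin(p_z) ≈ -26.12°, λ = atan2(p_y, p_x) ≈ 123.12°.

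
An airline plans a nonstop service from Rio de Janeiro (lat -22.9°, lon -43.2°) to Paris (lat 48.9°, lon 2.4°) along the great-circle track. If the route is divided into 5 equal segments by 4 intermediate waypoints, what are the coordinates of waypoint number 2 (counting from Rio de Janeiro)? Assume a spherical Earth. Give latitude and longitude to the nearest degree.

The haversine formula gives a central angle δ ≈ 1.440 rad (82.5°) between the endpoints.
Interpolate at f = 2/5 with slerp weights a = sin((1−f)δ)/sin δ ≈ 0.767, b = sin(fδ)/sin δ ≈ 0.549.
p = a·p₁ + b·p₂ ≈ (0.876, -0.469, 0.116); φ = arcsin(p_z) ≈ 6.63°, λ = atan2(p_y, p_x) ≈ -28.14°.

≈ lat 7°, lon -28°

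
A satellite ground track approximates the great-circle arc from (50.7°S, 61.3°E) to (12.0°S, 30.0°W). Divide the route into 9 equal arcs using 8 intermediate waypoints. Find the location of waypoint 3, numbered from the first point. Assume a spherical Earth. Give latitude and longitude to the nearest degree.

≈ (47°S, 20°E)

Write both endpoints as unit vectors p₁, p₂ with components (cos φ cos λ, cos φ sin λ, sin φ).
The central angle between the endpoints is δ = arccos(p₁·p₂) ≈ 1.423 rad (81.6°).
Interpolate at f = 3/9 with slerp weights a = sin((1−f)δ)/sin δ ≈ 0.822, b = sin(fδ)/sin δ ≈ 0.462.
p = a·p₁ + b·p₂ ≈ (0.641, 0.231, -0.732); φ = arcsin(p_z) ≈ -47.05°, λ = atan2(p_y, p_x) ≈ 19.78°.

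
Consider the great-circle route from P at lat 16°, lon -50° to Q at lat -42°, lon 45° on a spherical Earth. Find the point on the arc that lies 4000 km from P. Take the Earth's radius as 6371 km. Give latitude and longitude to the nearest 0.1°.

The haversine formula gives a central angle δ ≈ 1.820 rad (104.3°) between the endpoints. The total great-circle distance is δ·R ≈ 1.820 × 6371 ≈ 11596 km, so the target fraction is f = 4000/11596 ≈ 0.345.
Interpolate at f ≈ 0.345 with slerp weights a = sin((1−f)δ)/sin δ ≈ 0.959, b = sin(fδ)/sin δ ≈ 0.606.
p = a·p₁ + b·p₂ ≈ (0.911, -0.388, -0.141); φ = arcsin(p_z) ≈ -8.12°, λ = atan2(p_y, p_x) ≈ -23.05°.

≈ lat -8.1°, lon -23.0°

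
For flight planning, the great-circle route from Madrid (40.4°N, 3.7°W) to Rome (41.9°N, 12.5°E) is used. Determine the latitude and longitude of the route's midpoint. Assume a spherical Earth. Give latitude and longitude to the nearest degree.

≈ 41°N, 4°E

Write both endpoints as unit vectors p₁, p₂ with components (cos φ cos λ, cos φ sin λ, sin φ).
The central angle between the endpoints is δ = arccos(p₁·p₂) ≈ 0.214 rad (12.3°).
Interpolate at f = 1/2 with slerp weights a = sin((1−f)δ)/sin δ ≈ 0.503, b = sin(fδ)/sin δ ≈ 0.503.
p = a·p₁ + b·p₂ ≈ (0.748, 0.056, 0.662); φ = arcsin(p_z) ≈ 41.43°, λ = atan2(p_y, p_x) ≈ 4.31°.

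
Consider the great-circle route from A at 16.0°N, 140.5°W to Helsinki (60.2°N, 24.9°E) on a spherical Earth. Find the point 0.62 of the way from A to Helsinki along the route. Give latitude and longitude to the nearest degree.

The haversine formula gives a central angle δ ≈ 1.796 rad (102.9°) between the endpoints.
Interpolate at f = 0.62 with slerp weights a = sin((1−f)δ)/sin δ ≈ 0.647, b = sin(fδ)/sin δ ≈ 0.920.
p = a·p₁ + b·p₂ ≈ (-0.065, -0.203, 0.977); φ = arcsin(p_z) ≈ 77.69°, λ = atan2(p_y, p_x) ≈ -107.75°.

≈ 78°N, 108°W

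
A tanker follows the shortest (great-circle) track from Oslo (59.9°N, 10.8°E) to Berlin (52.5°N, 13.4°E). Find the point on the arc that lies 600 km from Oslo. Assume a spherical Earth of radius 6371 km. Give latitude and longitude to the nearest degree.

Write both endpoints as unit vectors p₁, p₂ with components (cos φ cos λ, cos φ sin λ, sin φ).
The central angle between the endpoints is δ = arccos(p₁·p₂) ≈ 0.132 rad (7.5°). The total great-circle distance is δ·R ≈ 0.132 × 6371 ≈ 838 km, so the target fraction is f = 600/838 ≈ 0.716.
Interpolate at f ≈ 0.716 with slerp weights a = sin((1−f)δ)/sin δ ≈ 0.285, b = sin(fδ)/sin δ ≈ 0.717.
p = a·p₁ + b·p₂ ≈ (0.565, 0.128, 0.815); φ = arcsin(p_z) ≈ 54.61°, λ = atan2(p_y, p_x) ≈ 12.76°.

≈ 55°N, 13°E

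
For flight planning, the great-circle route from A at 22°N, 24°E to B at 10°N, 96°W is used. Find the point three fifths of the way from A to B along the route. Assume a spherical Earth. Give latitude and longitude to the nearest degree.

From cos δ = sin φ₁ sin φ₂ + cos φ₁ cos φ₂ cos Δλ, the central angle is δ ≈ 1.973 rad (113.0°).
Interpolate at f = 3/5 with slerp weights a = sin((1−f)δ)/sin δ ≈ 0.771, b = sin(fδ)/sin δ ≈ 1.006.
p = a·p₁ + b·p₂ ≈ (0.550, -0.695, 0.464); φ = arcsin(p_z) ≈ 27.63°, λ = atan2(p_y, p_x) ≈ -51.65°.

≈ 28°N, 52°W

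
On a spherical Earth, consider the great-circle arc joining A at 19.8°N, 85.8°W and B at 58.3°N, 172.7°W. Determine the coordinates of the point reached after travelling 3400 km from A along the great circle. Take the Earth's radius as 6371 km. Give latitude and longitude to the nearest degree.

≈ 44°N, 109°W

Write both endpoints as unit vectors p₁, p₂ with components (cos φ cos λ, cos φ sin λ, sin φ).
The central angle between the endpoints is δ = arccos(p₁·p₂) ≈ 1.250 rad (71.6°). The total great-circle distance is δ·R ≈ 1.250 × 6371 ≈ 7966 km, so the target fraction is f = 3400/7966 ≈ 0.427.
Interpolate at f ≈ 0.427 with slerp weights a = sin((1−f)δ)/sin δ ≈ 0.692, b = sin(fδ)/sin δ ≈ 0.536.
p = a·p₁ + b·p₂ ≈ (-0.232, -0.685, 0.690); φ = arcsin(p_z) ≈ 43.67°, λ = atan2(p_y, p_x) ≈ -108.68°.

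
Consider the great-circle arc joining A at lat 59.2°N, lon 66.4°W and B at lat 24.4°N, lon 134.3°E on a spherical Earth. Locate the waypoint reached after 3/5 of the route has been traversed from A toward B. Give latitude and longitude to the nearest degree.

Convert each endpoint to a unit vector on the sphere (x = cos φ cos λ, y = cos φ sin λ, z = sin φ).
The central angle between the endpoints is δ = arccos(p₁·p₂) ≈ 1.652 rad (94.7°).
Interpolate at f = 3/5 with slerp weights a = sin((1−f)δ)/sin δ ≈ 0.616, b = sin(fδ)/sin δ ≈ 0.840.
p = a·p₁ + b·p₂ ≈ (-0.408, 0.258, 0.876); φ = arcsin(p_z) ≈ 61.14°, λ = atan2(p_y, p_x) ≈ 147.65°.

≈ lat 61°N, lon 148°E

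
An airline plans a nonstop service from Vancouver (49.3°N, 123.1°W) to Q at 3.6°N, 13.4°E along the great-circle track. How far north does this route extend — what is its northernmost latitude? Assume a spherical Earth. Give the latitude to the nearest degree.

≈ 60°N

The great circle lies in the plane with unit normal n̂ = (p₁ × p₂)/|p₁ × p₂|.
Here n̂_z ≈ +0.495; the vertex latitude is φ_max = arccos|n̂_z| ≈ 60.3°.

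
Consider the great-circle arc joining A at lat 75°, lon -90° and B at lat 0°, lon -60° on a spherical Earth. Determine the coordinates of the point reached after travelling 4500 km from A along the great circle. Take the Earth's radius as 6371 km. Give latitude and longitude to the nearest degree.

Convert each endpoint to a unit vector on the sphere (x = cos φ cos λ, y = cos φ sin λ, z = sin φ).
The central angle between the endpoints is δ = arccos(p₁·p₂) ≈ 1.345 rad (77.0°). The total great-circle distance is δ·R ≈ 1.345 × 6371 ≈ 8567 km, so the target fraction is f = 4500/8567 ≈ 0.525.
Interpolate at f ≈ 0.525 with slerp weights a = sin((1−f)δ)/sin δ ≈ 0.611, b = sin(fδ)/sin δ ≈ 0.666.
p = a·p₁ + b·p₂ ≈ (0.333, -0.735, 0.591); φ = arcsin(p_z) ≈ 36.20°, λ = atan2(p_y, p_x) ≈ -65.63°.

≈ lat 36°, lon -66°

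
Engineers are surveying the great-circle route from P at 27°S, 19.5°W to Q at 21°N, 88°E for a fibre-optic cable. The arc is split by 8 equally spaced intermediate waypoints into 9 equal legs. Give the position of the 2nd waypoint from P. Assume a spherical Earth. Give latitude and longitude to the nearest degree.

From cos δ = sin φ₁ sin φ₂ + cos φ₁ cos φ₂ cos Δλ, the central angle is δ ≈ 1.996 rad (114.4°).
Interpolate at f = 2/9 with slerp weights a = sin((1−f)δ)/sin δ ≈ 1.098, b = sin(fδ)/sin δ ≈ 0.471.
p = a·p₁ + b·p₂ ≈ (0.937, 0.113, -0.329); φ = arcsin(p_z) ≈ -19.24°, λ = atan2(p_y, p_x) ≈ 6.89°.

≈ 19°S, 7°E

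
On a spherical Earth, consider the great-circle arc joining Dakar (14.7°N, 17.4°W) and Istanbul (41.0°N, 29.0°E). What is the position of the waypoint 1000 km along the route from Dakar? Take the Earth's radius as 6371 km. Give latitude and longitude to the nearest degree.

≈ (21°N, 10°W)

Convert each endpoint to a unit vector on the sphere (x = cos φ cos λ, y = cos φ sin λ, z = sin φ).
The central angle between the endpoints is δ = arccos(p₁·p₂) ≈ 0.837 rad (47.9°). The total great-circle distance is δ·R ≈ 0.837 × 6371 ≈ 5331 km, so the target fraction is f = 1000/5331 ≈ 0.188.
Interpolate at f ≈ 0.188 with slerp weights a = sin((1−f)δ)/sin δ ≈ 0.847, b = sin(fδ)/sin δ ≈ 0.211.
p = a·p₁ + b·p₂ ≈ (0.920, -0.168, 0.353); φ = arcsin(p_z) ≈ 20.67°, λ = atan2(p_y, p_x) ≈ -10.34°.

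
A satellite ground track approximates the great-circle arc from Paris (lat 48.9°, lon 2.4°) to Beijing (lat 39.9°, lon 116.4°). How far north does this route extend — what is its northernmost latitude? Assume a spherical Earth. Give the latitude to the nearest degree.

The great circle lies in the plane with unit normal n̂ = (p₁ × p₂)/|p₁ × p₂|.
Here n̂_z ≈ +0.480; the vertex latitude is φ_max = arccos|n̂_z| ≈ 61.3°.
Check via Clairaut: cos φ_max = |cos φ₁| · sin C = cos(48.9°)·sin(46.9°) ≈ 0.480, again giving ≈ 61.3°.

≈ 61°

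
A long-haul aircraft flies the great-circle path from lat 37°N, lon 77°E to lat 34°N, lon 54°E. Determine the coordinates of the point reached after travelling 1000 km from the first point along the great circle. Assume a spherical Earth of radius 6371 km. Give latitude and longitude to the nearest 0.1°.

Convert each endpoint to a unit vector on the sphere (x = cos φ cos λ, y = cos φ sin λ, z = sin φ).
The central angle between the endpoints is δ = arccos(p₁·p₂) ≈ 0.330 rad (18.9°). The total great-circle distance is δ·R ≈ 0.330 × 6371 ≈ 2103 km, so the target fraction is f = 1000/2103 ≈ 0.475.
Interpolate at f ≈ 0.475 with slerp weights a = sin((1−f)δ)/sin δ ≈ 0.532, b = sin(fδ)/sin δ ≈ 0.482.
p = a·p₁ + b·p₂ ≈ (0.330, 0.737, 0.590); φ = arcsin(p_z) ≈ 36.12°, λ = atan2(p_y, p_x) ≈ 65.85°.

≈ lat 36.1°N, lon 65.9°E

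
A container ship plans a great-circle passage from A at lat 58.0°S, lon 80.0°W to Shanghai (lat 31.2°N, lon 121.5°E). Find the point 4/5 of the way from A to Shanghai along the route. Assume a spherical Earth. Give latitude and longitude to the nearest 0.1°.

≈ lat 3.2°N, lon 132.5°E

From cos δ = sin φ₁ sin φ₂ + cos φ₁ cos φ₂ cos Δλ, the central angle is δ ≈ 2.608 rad (149.4°).
Interpolate at f = 4/5 with slerp weights a = sin((1−f)δ)/sin δ ≈ 0.980, b = sin(fδ)/sin δ ≈ 1.711.
p = a·p₁ + b·p₂ ≈ (-0.674, 0.736, 0.055); φ = arcsin(p_z) ≈ 3.17°, λ = atan2(p_y, p_x) ≈ 132.49°.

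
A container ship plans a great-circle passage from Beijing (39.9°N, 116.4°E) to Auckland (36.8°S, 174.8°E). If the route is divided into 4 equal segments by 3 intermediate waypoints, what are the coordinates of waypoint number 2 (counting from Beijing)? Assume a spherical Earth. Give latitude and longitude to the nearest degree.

Write both endpoints as unit vectors p₁, p₂ with components (cos φ cos λ, cos φ sin λ, sin φ).
The central angle between the endpoints is δ = arccos(p₁·p₂) ≈ 1.633 rad (93.6°).
Interpolate at f = 2/4 with slerp weights a = sin((1−f)δ)/sin δ ≈ 0.730, b = sin(fδ)/sin δ ≈ 0.730.
p = a·p₁ + b·p₂ ≈ (-0.831, 0.555, 0.031); φ = arcsin(p_z) ≈ 1.78°, λ = atan2(p_y, p_x) ≈ 146.29°.

≈ 2°N, 146°E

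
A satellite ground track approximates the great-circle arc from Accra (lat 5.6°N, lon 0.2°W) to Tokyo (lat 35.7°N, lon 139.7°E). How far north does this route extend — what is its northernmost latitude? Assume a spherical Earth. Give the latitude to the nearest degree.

The great circle lies in the plane with unit normal n̂ = (p₁ × p₂)/|p₁ × p₂|.
Here n̂_z ≈ +0.629; the vertex latitude is φ_max = arccos|n̂_z| ≈ 51.0°.
Check via Clairaut: cos φ_max = |cos φ₁| · sin C = cos(5.6°)·sin(39.2°) ≈ 0.629, again giving ≈ 51.0°.

≈ 51°N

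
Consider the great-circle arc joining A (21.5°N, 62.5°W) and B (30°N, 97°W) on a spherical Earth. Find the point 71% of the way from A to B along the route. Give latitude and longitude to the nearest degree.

≈ (28°N, 86°W)

From cos δ = sin φ₁ sin φ₂ + cos φ₁ cos φ₂ cos Δλ, the central angle is δ ≈ 0.560 rad (32.1°).
Interpolate at f = 0.71 with slerp weights a = sin((1−f)δ)/sin δ ≈ 0.304, b = sin(fδ)/sin δ ≈ 0.729.
p = a·p₁ + b·p₂ ≈ (0.054, -0.878, 0.476); φ = arcsin(p_z) ≈ 28.43°, λ = atan2(p_y, p_x) ≈ -86.49°.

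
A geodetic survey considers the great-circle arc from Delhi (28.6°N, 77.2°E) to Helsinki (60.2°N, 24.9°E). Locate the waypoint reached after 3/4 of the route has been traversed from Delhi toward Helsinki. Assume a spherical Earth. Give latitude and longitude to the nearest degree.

≈ 55°N, 45°E

Convert each endpoint to a unit vector on the sphere (x = cos φ cos λ, y = cos φ sin λ, z = sin φ).
The central angle between the endpoints is δ = arccos(p₁·p₂) ≈ 0.820 rad (47.0°).
Interpolate at f = 3/4 with slerp weights a = sin((1−f)δ)/sin δ ≈ 0.278, b = sin(fδ)/sin δ ≈ 0.789.
p = a·p₁ + b·p₂ ≈ (0.410, 0.403, 0.818); φ = arcsin(p_z) ≈ 54.89°, λ = atan2(p_y, p_x) ≈ 44.55°.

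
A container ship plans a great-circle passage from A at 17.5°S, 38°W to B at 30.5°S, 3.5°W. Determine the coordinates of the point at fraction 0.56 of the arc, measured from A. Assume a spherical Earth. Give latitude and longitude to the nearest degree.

≈ 26°S, 20°W

Convert each endpoint to a unit vector on the sphere (x = cos φ cos λ, y = cos φ sin λ, z = sin φ).
The central angle between the endpoints is δ = arccos(p₁·p₂) ≈ 0.592 rad (33.9°).
Interpolate at f = 0.56 with slerp weights a = sin((1−f)δ)/sin δ ≈ 0.462, b = sin(fδ)/sin δ ≈ 0.583.
p = a·p₁ + b·p₂ ≈ (0.848, -0.302, -0.435); φ = arcsin(p_z) ≈ -25.77°, λ = atan2(p_y, p_x) ≈ -19.57°.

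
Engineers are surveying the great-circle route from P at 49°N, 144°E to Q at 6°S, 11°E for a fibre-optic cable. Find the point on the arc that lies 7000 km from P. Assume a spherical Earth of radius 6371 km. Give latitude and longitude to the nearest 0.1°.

≈ 40.3°N, 50.1°E

From cos δ = sin φ₁ sin φ₂ + cos φ₁ cos φ₂ cos Δλ, the central angle is δ ≈ 2.122 rad (121.6°). The total great-circle distance is δ·R ≈ 2.122 × 6371 ≈ 13520 km, so the target fraction is f = 7000/13520 ≈ 0.518.
Interpolate at f ≈ 0.518 with slerp weights a = sin((1−f)δ)/sin δ ≈ 1.002, b = sin(fδ)/sin δ ≈ 1.046.
p = a·p₁ + b·p₂ ≈ (0.489, 0.585, 0.647); φ = arcsin(p_z) ≈ 40.34°, λ = atan2(p_y, p_x) ≈ 50.13°.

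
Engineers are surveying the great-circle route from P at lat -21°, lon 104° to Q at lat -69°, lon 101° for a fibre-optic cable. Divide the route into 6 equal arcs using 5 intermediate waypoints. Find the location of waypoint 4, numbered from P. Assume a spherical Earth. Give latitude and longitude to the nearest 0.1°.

Convert each endpoint to a unit vector on the sphere (x = cos φ cos λ, y = cos φ sin λ, z = sin φ).
The central angle between the endpoints is δ = arccos(p₁·p₂) ≈ 0.838 rad (48.0°).
Interpolate at f = 4/6 with slerp weights a = sin((1−f)δ)/sin δ ≈ 0.371, b = sin(fδ)/sin δ ≈ 0.713.
p = a·p₁ + b·p₂ ≈ (-0.133, 0.587, -0.799); φ = arcsin(p_z) ≈ -53.01°, λ = atan2(p_y, p_x) ≈ 102.73°.

≈ lat -53.0°, lon 102.7°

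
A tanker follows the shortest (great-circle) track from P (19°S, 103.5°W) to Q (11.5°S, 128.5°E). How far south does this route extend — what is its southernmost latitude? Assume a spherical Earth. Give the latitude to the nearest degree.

The great circle lies in the plane with unit normal n̂ = (p₁ × p₂)/|p₁ × p₂|.
Here n̂_z ≈ -0.846; the vertex latitude is φ_max = arccos|n̂_z| ≈ 32.2°.

≈ 32°S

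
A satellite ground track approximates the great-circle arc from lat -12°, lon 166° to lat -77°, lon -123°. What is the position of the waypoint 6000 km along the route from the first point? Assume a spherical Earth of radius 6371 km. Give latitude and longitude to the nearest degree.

≈ lat -63°, lon -171°

The haversine formula gives a central angle δ ≈ 1.293 rad (74.1°) between the endpoints. The total great-circle distance is δ·R ≈ 1.293 × 6371 ≈ 8238 km, so the target fraction is f = 6000/8238 ≈ 0.728.
Interpolate at f ≈ 0.728 with slerp weights a = sin((1−f)δ)/sin δ ≈ 0.358, b = sin(fδ)/sin δ ≈ 0.841.
p = a·p₁ + b·p₂ ≈ (-0.443, -0.074, -0.894); φ = arcsin(p_z) ≈ -63.34°, λ = atan2(p_y, p_x) ≈ -170.51°.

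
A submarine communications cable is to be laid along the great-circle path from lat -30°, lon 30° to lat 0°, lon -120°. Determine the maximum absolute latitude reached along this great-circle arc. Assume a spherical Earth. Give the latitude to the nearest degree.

≈ -49°

The great circle lies in the plane with unit normal n̂ = (p₁ × p₂)/|p₁ × p₂|.
Here n̂_z ≈ -0.655; the vertex latitude is φ_max = arccos|n̂_z| ≈ 49.1°.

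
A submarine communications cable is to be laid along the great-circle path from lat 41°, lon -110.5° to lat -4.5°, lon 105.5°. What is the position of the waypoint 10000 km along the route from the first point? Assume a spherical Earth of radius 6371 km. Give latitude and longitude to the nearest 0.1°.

≈ lat 28.2°, lon 131.8°

Write both endpoints as unit vectors p₁, p₂ with components (cos φ cos λ, cos φ sin λ, sin φ).
The central angle between the endpoints is δ = arccos(p₁·p₂) ≈ 2.292 rad (131.3°). The total great-circle distance is δ·R ≈ 2.292 × 6371 ≈ 14601 km, so the target fraction is f = 10000/14601 ≈ 0.685.
Interpolate at f ≈ 0.685 with slerp weights a = sin((1−f)δ)/sin δ ≈ 0.880, b = sin(fδ)/sin δ ≈ 1.331.
p = a·p₁ + b·p₂ ≈ (-0.587, 0.657, 0.473); φ = arcsin(p_z) ≈ 28.22°, λ = atan2(p_y, p_x) ≈ 131.80°.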